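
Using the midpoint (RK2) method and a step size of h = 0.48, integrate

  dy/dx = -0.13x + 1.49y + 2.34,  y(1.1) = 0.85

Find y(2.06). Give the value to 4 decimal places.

Midpoint: k1 = f(x_n, y_n); k2 = f(x_n + h/2, y_n + (h/2)·k1); y_{n+1} = y_n + h·k2.
x=1.100000, y=0.850000:
  k1 = f(1.100000, 0.850000) = 3.463500
  k2 = f(1.340000, 1.681240) = 4.670848
  y ← 0.850000 + 0.48·4.670848 = 3.092007
x=1.580000, y=3.092007:
  k1 = f(1.580000, 3.092007) = 6.741690
  k2 = f(1.820000, 4.710012) = 9.121319
  y ← 3.092007 + 0.48·9.121319 = 7.470240
y(2.06) ≈ 7.4702

7.4702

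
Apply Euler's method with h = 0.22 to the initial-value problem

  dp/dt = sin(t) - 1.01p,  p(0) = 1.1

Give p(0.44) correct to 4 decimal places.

0.7135

Euler: p_{n+1} = p_n + h·f(t_n, p_n).
t=0.000000, p=1.100000: f=-1.111000 → p ← 1.100000 + 0.22·(-1.111000) = 0.855580
t=0.220000, p=0.855580: f=-0.645906 → p ← 0.855580 + 0.22·(-0.645906) = 0.713481
p(0.44) ≈ 0.7135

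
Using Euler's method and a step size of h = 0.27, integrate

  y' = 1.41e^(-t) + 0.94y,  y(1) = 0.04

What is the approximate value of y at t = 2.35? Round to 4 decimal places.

0.9347

Euler: y_{n+1} = y_n + h·f(t_n, y_n).
t=1.000000, y=0.040000: f=0.556310 → y ← 0.040000 + 0.27·0.556310 = 0.190204
t=1.270000, y=0.190204: f=0.574764 → y ← 0.190204 + 0.27·0.574764 = 0.345390
t=1.540000, y=0.345390: f=0.626944 → y ← 0.345390 + 0.27·0.626944 = 0.514665
t=1.810000, y=0.514665: f=0.714537 → y ← 0.514665 + 0.27·0.714537 = 0.707590
t=2.080000, y=0.707590: f=0.841286 → y ← 0.707590 + 0.27·0.841286 = 0.934737
y(2.35) ≈ 0.9347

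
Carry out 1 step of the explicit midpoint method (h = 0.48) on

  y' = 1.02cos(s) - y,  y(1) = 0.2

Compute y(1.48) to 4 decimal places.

0.2226

Midpoint: k1 = f(s_n, y_n); k2 = f(s_n + h/2, y_n + (h/2)·k1); y_{n+1} = y_n + h·k2.
s=1.000000, y=0.200000:
  k1 = f(1.000000, 0.200000) = 0.351108
  k2 = f(1.240000, 0.284266) = 0.047026
  y ← 0.200000 + 0.48·0.047026 = 0.222573
y(1.48) ≈ 0.2226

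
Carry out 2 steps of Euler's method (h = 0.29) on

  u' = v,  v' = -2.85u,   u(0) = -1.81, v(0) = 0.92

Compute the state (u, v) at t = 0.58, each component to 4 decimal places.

Euler on (u,v): u_{n+1} = u_n + h·u', v_{n+1} = v_n + h·v'.
0.000000: (-1.810000, 0.920000); f=(0.920000, 5.158500) → (-1.543200, 2.415965)
0.290000: (-1.543200, 2.415965); f=(2.415965, 4.398120) → (-0.842570, 3.691420)
(u(0.58), v(0.58)) ≈ (-0.8426, 3.6914)

-0.8426, 3.6914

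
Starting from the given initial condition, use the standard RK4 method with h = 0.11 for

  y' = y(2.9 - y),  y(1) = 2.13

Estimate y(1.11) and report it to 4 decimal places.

2.2965

RK4: k1 = f(x_n, y_n); k2 = f(x_n + h/2, y_n + (h/2)·k1); k3 = f(x_n + h/2, y_n + (h/2)·k2); k4 = f(x_n + h, y_n + h·k3); y_{n+1} = y_n + (h/6)·(k1 + 2k2 + 2k3 + k4).
x=1.000000, y=2.130000:
  k1 = f(1.000000, 2.130000) = 1.640100
  k2 = f(1.055000, 2.220206) = 1.509283
  k3 = f(1.055000, 2.213011) = 1.520315
  k4 = f(1.110000, 2.297235) = 1.384693
  y ← 2.130000 + (0.11/6)·(k1 + 2k2 + 2k3 + k4) = 2.296540
y(1.11) ≈ 2.2965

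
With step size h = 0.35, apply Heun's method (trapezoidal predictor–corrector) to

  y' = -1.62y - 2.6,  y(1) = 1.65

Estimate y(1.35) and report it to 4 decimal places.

0.3277

Heun: k1 = f(x_n, y_n); k2 = f(x_n + h, y_n + h·k1); y_{n+1} = y_n + (h/2)·(k1 + k2).
x=1.000000, y=1.650000:
  k1 = f(1.000000, 1.650000) = -5.273000
  k2 = f(1.350000, -0.195550) = -2.283209
  y ← 1.650000 + (0.35/2)·(-5.273000 + (-2.283209)) = 0.327663
y(1.35) ≈ 0.3277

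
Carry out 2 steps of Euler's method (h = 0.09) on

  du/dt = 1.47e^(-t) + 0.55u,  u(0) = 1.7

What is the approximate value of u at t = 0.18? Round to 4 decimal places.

2.1322

Euler: u_{n+1} = u_n + h·f(t_n, u_n).
t=0.000000, u=1.700000: f=2.405000 → u ← 1.700000 + 0.09·2.405000 = 1.916450
t=0.090000, u=1.916450: f=2.397526 → u ← 1.916450 + 0.09·2.397526 = 2.132227
u(0.18) ≈ 2.1322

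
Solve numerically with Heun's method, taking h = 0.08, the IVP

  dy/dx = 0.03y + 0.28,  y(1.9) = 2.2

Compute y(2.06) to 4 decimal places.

2.2555

Heun: k1 = f(x_n, y_n); k2 = f(x_n + h, y_n + h·k1); y_{n+1} = y_n + (h/2)·(k1 + k2).
x=1.900000, y=2.200000:
  k1 = f(1.900000, 2.200000) = 0.346000
  k2 = f(1.980000, 2.227680) = 0.346830
  y ← 2.200000 + (0.08/2)·(0.346000 + 0.346830) = 2.227713
x=1.980000, y=2.227713:
  k1 = f(1.980000, 2.227713) = 0.346831
  k2 = f(2.060000, 2.255460) = 0.347664
  y ← 2.227713 + (0.08/2)·(0.346831 + 0.347664) = 2.255493
y(2.06) ≈ 2.2555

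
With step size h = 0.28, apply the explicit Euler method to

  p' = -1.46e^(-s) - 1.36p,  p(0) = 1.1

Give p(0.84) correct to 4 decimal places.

Euler: p_{n+1} = p_n + h·f(s_n, p_n).
s=0.000000, p=1.100000: f=-2.956000 → p ← 1.100000 + 0.28·(-2.956000) = 0.272320
s=0.280000, p=0.272320: f=-1.473799 → p ← 0.272320 + 0.28·(-1.473799) = -0.140344
s=0.560000, p=-0.140344: f=-0.643098 → p ← -0.140344 + 0.28·(-0.643098) = -0.320411
p(0.84) ≈ -0.3204

-0.3204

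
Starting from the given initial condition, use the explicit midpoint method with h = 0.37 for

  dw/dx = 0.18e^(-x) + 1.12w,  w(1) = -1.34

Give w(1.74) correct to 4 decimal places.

Midpoint: k1 = f(x_n, w_n); k2 = f(x_n + h/2, w_n + (h/2)·k1); w_{n+1} = w_n + h·k2.
x=1.000000, w=-1.340000:
  k1 = f(1.000000, -1.340000) = -1.434582
  k2 = f(1.185000, -1.605398) = -1.743011
  w ← -1.340000 + 0.37·(-1.743011) = -1.984914
x=1.370000, w=-1.984914:
  k1 = f(1.370000, -1.984914) = -2.177365
  k2 = f(1.555000, -2.387727) = -2.636240
  w ← -1.984914 + 0.37·(-2.636240) = -2.960323
w(1.74) ≈ -2.9603

-2.9603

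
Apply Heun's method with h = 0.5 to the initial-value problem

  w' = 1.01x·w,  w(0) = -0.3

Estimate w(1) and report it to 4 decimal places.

-0.4874

Heun: k1 = f(x_n, w_n); k2 = f(x_n + h, w_n + h·k1); w_{n+1} = w_n + (h/2)·(k1 + k2).
x=0.000000, w=-0.300000:
  k1 = f(0.000000, -0.300000) = 0.000000
  k2 = f(0.500000, -0.300000) = -0.151500
  w ← -0.300000 + (0.5/2)·(0.000000 + (-0.151500)) = -0.337875
x=0.500000, w=-0.337875:
  k1 = f(0.500000, -0.337875) = -0.170627
  k2 = f(1.000000, -0.423188) = -0.427420
  w ← -0.337875 + (0.5/2)·(-0.170627 + (-0.427420)) = -0.487387
w(1) ≈ -0.4874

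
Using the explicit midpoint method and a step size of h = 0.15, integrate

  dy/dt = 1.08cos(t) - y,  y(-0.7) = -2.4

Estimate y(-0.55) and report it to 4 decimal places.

Midpoint: k1 = f(t_n, y_n); k2 = f(t_n + h/2, y_n + (h/2)·k1); y_{n+1} = y_n + h·k2.
t=-0.700000, y=-2.400000:
  k1 = f(-0.700000, -2.400000) = 3.226030
  k2 = f(-0.625000, -2.158048) = 3.033888
  y ← -2.400000 + 0.15·3.033888 = -1.944917
y(-0.55) ≈ -1.9449

-1.9449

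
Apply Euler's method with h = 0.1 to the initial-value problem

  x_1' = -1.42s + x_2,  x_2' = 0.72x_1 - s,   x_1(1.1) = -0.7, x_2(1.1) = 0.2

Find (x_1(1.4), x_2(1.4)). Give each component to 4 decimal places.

-1.2013, -0.3428

Euler on (x_1,x_2): x_1_{n+1} = x_1_n + h·x_1', x_2_{n+1} = x_2_n + h·x_2'.
1.100000: (-0.700000, 0.200000); f=(-1.362000, -1.604000) → (-0.836200, 0.039600)
1.200000: (-0.836200, 0.039600); f=(-1.664400, -1.802064) → (-1.002640, -0.140606)
1.300000: (-1.002640, -0.140606); f=(-1.986606, -2.021901) → (-1.201301, -0.342796)
(x_1(1.4), x_2(1.4)) ≈ (-1.2013, -0.3428)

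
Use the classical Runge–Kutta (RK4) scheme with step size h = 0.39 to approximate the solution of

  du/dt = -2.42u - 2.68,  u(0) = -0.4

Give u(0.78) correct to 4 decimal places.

RK4: k1 = f(t_n, u_n); k2 = f(t_n + h/2, u_n + (h/2)·k1); k3 = f(t_n + h/2, u_n + (h/2)·k2); k4 = f(t_n + h, u_n + h·k3); u_{n+1} = u_n + (h/6)·(k1 + 2k2 + 2k3 + k4).
t=0.000000, u=-0.400000:
  k1 = f(0.000000, -0.400000) = -1.712000
  k2 = f(0.195000, -0.733840) = -0.904107
  k3 = f(0.195000, -0.576301) = -1.285352
  k4 = f(0.390000, -0.901287) = -0.498885
  u ← -0.400000 + (0.39/6)·(k1 + 2k2 + 2k3 + k4) = -0.828337
t=0.390000, u=-0.828337:
  k1 = f(0.390000, -0.828337) = -0.675424
  k2 = f(0.585000, -0.960045) = -0.356691
  k3 = f(0.585000, -0.897892) = -0.507101
  k4 = f(0.780000, -1.026107) = -0.196822
  u ← -0.828337 + (0.39/6)·(k1 + 2k2 + 2k3 + k4) = -0.997326
u(0.78) ≈ -0.9973

-0.9973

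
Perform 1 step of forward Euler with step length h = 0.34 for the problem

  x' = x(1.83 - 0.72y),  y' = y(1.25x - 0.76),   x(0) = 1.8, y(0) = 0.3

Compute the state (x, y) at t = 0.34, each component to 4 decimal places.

2.7878, 0.4520

Euler on (x,y): x_{n+1} = x_n + h·x', y_{n+1} = y_n + h·y'.
0.000000: (1.800000, 0.300000); f=(2.905200, 0.447000) → (2.787768, 0.451980)
(x(0.34), y(0.34)) ≈ (2.7878, 0.4520)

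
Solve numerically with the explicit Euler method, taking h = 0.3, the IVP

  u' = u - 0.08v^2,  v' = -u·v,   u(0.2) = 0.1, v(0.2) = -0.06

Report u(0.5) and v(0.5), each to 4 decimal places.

Euler on (u,v): u_{n+1} = u_n + h·u', v_{n+1} = v_n + h·v'.
0.200000: (0.100000, -0.060000); f=(0.099712, 0.006000) → (0.129914, -0.058200)
(u(0.5), v(0.5)) ≈ (0.1299, -0.0582)

0.1299, -0.0582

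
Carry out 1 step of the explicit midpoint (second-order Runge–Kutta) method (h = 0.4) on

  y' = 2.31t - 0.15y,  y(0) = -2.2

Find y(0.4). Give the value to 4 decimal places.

-1.8872

Midpoint: k1 = f(t_n, y_n); k2 = f(t_n + h/2, y_n + (h/2)·k1); y_{n+1} = y_n + h·k2.
t=0.000000, y=-2.200000:
  k1 = f(0.000000, -2.200000) = 0.330000
  k2 = f(0.200000, -2.134000) = 0.782100
  y ← -2.200000 + 0.4·0.782100 = -1.887160
y(0.4) ≈ -1.8872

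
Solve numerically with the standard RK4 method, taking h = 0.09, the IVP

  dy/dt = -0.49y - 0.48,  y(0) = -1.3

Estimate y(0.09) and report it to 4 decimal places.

-1.2862

RK4: k1 = f(t_n, y_n); k2 = f(t_n + h/2, y_n + (h/2)·k1); k3 = f(t_n + h/2, y_n + (h/2)·k2); k4 = f(t_n + h, y_n + h·k3); y_{n+1} = y_n + (h/6)·(k1 + 2k2 + 2k3 + k4).
t=0.000000, y=-1.300000:
  k1 = f(0.000000, -1.300000) = 0.157000
  k2 = f(0.045000, -1.292935) = 0.153538
  k3 = f(0.045000, -1.293091) = 0.153614
  k4 = f(0.090000, -1.286175) = 0.150226
  y ← -1.300000 + (0.09/6)·(k1 + 2k2 + 2k3 + k4) = -1.286177
y(0.09) ≈ -1.2862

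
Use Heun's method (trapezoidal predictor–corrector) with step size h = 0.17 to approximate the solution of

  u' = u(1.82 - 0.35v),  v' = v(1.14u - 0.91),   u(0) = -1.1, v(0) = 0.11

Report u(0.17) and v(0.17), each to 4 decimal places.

-1.4853, 0.0747

Heun on (u,v): k1 = f(x_n, state_n); k2 = f(x_n + h, state_n + h·k1); state_{n+1} = state_n + (h/2)·(k1 + k2).
0.000000: (-1.100000, 0.110000)
  k1 = (-1.959650, -0.238040)
  predictor → (-1.433141, 0.069533)
  k2 = (-2.573438, -0.176877)
  → (-1.485312, 0.074732)
(u(0.17), v(0.17)) ≈ (-1.4853, 0.0747)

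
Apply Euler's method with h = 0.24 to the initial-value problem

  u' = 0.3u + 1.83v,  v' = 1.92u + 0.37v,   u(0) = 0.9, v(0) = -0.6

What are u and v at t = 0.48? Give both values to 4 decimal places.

0.6470, 0.0634

Euler on (u,v): u_{n+1} = u_n + h·u', v_{n+1} = v_n + h·v'.
0.000000: (0.900000, -0.600000); f=(-0.828000, 1.506000) → (0.701280, -0.238560)
0.240000: (0.701280, -0.238560); f=(-0.226181, 1.258190) → (0.646997, 0.063406)
(u(0.48), v(0.48)) ≈ (0.6470, 0.0634)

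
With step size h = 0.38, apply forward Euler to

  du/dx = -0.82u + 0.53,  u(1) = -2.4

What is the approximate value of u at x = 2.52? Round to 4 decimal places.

-0.0378

Euler: u_{n+1} = u_n + h·f(x_n, u_n).
x=1.000000, u=-2.400000: f=2.498000 → u ← -2.400000 + 0.38·2.498000 = -1.450760
x=1.380000, u=-1.450760: f=1.719623 → u ← -1.450760 + 0.38·1.719623 = -0.797303
x=1.760000, u=-0.797303: f=1.183789 → u ← -0.797303 + 0.38·1.183789 = -0.347464
x=2.140000, u=-0.347464: f=0.814920 → u ← -0.347464 + 0.38·0.814920 = -0.037794
u(2.52) ≈ -0.0378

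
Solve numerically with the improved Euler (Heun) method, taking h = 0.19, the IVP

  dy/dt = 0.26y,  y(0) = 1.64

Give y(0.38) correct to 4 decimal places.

1.8102

Heun: k1 = f(t_n, y_n); k2 = f(t_n + h, y_n + h·k1); y_{n+1} = y_n + (h/2)·(k1 + k2).
t=0.000000, y=1.640000:
  k1 = f(0.000000, 1.640000) = 0.426400
  k2 = f(0.190000, 1.721016) = 0.447464
  y ← 1.640000 + (0.19/2)·(0.426400 + 0.447464) = 1.723017
t=0.190000, y=1.723017:
  k1 = f(0.190000, 1.723017) = 0.447984
  k2 = f(0.380000, 1.808134) = 0.470115
  y ← 1.723017 + (0.19/2)·(0.447984 + 0.470115) = 1.810237
y(0.38) ≈ 1.8102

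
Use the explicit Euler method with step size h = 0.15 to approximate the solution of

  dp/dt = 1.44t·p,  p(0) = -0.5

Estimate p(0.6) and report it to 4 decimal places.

Euler: p_{n+1} = p_n + h·f(t_n, p_n).
t=0.000000, p=-0.500000: f=0.000000 → p ← -0.500000 + 0.15·0.000000 = -0.500000
t=0.150000, p=-0.500000: f=-0.108000 → p ← -0.500000 + 0.15·(-0.108000) = -0.516200
t=0.300000, p=-0.516200: f=-0.222998 → p ← -0.516200 + 0.15·(-0.222998) = -0.549650
t=0.450000, p=-0.549650: f=-0.356173 → p ← -0.549650 + 0.15·(-0.356173) = -0.603076
p(0.6) ≈ -0.6031

-0.6031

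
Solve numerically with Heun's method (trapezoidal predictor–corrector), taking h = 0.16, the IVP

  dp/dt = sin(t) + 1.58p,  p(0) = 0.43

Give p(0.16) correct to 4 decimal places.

Heun: k1 = f(t_n, p_n); k2 = f(t_n + h, p_n + h·k1); p_{n+1} = p_n + (h/2)·(k1 + k2).
t=0.000000, p=0.430000:
  k1 = f(0.000000, 0.430000) = 0.679400
  k2 = f(0.160000, 0.538704) = 1.010471
  p ← 0.430000 + (0.16/2)·(0.679400 + 1.010471) = 0.565190
p(0.16) ≈ 0.5652

0.5652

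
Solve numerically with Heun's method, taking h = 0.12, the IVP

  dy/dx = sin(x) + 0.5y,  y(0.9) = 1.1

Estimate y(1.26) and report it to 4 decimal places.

Heun: k1 = f(x_n, y_n); k2 = f(x_n + h, y_n + h·k1); y_{n+1} = y_n + (h/2)·(k1 + k2).
x=0.900000, y=1.100000:
  k1 = f(0.900000, 1.100000) = 1.333327
  k2 = f(1.020000, 1.259999) = 1.482108
  y ← 1.100000 + (0.12/2)·(1.333327 + 1.482108) = 1.268926
x=1.020000, y=1.268926:
  k1 = f(1.020000, 1.268926) = 1.486571
  k2 = f(1.140000, 1.447315) = 1.632291
  y ← 1.268926 + (0.12/2)·(1.486571 + 1.632291) = 1.456058
x=1.140000, y=1.456058:
  k1 = f(1.140000, 1.456058) = 1.636662
  k2 = f(1.260000, 1.652457) = 1.778319
  y ← 1.456058 + (0.12/2)·(1.636662 + 1.778319) = 1.660957
y(1.26) ≈ 1.6610

1.6610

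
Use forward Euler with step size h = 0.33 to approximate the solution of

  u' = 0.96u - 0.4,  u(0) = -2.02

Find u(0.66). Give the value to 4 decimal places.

-3.8084

Euler: u_{n+1} = u_n + h·f(s_n, u_n).
s=0.000000, u=-2.020000: f=-2.339200 → u ← -2.020000 + 0.33·(-2.339200) = -2.791936
s=0.330000, u=-2.791936: f=-3.080259 → u ← -2.791936 + 0.33·(-3.080259) = -3.808421
u(0.66) ≈ -3.8084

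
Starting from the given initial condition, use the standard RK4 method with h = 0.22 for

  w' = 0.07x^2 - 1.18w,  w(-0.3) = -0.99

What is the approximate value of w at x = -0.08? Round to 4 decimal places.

-0.7631

RK4: k1 = f(x_n, w_n); k2 = f(x_n + h/2, w_n + (h/2)·k1); k3 = f(x_n + h/2, w_n + (h/2)·k2); k4 = f(x_n + h, w_n + h·k3); w_{n+1} = w_n + (h/6)·(k1 + 2k2 + 2k3 + k4).
x=-0.300000, w=-0.990000:
  k1 = f(-0.300000, -0.990000) = 1.174500
  k2 = f(-0.190000, -0.860805) = 1.018277
  k3 = f(-0.190000, -0.877990) = 1.038555
  k4 = f(-0.080000, -0.761518) = 0.899039
  w ← -0.990000 + (0.22/6)·(k1 + 2k2 + 2k3 + k4) = -0.763136
w(-0.08) ≈ -0.7631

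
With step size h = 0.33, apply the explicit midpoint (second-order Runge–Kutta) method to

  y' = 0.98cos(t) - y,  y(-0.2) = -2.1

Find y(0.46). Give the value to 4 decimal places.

Midpoint: k1 = f(t_n, y_n); k2 = f(t_n + h/2, y_n + (h/2)·k1); y_{n+1} = y_n + h·k2.
t=-0.200000, y=-2.100000:
  k1 = f(-0.200000, -2.100000) = 3.060465
  k2 = f(-0.035000, -1.595023) = 2.574423
  y ← -2.100000 + 0.33·2.574423 = -1.250440
t=0.130000, y=-1.250440:
  k1 = f(0.130000, -1.250440) = 2.222171
  k2 = f(0.295000, -0.883782) = 1.821448
  y ← -1.250440 + 0.33·1.821448 = -0.649362
y(0.46) ≈ -0.6494

-0.6494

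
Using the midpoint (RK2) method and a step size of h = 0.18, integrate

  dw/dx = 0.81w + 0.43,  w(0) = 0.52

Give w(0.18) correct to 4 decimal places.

0.6844

Midpoint: k1 = f(x_n, w_n); k2 = f(x_n + h/2, w_n + (h/2)·k1); w_{n+1} = w_n + h·k2.
x=0.000000, w=0.520000:
  k1 = f(0.000000, 0.520000) = 0.851200
  k2 = f(0.090000, 0.596608) = 0.913252
  w ← 0.520000 + 0.18·0.913252 = 0.684385
w(0.18) ≈ 0.6844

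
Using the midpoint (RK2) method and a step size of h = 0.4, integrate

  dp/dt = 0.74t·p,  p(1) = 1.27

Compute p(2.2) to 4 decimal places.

4.9168

Midpoint: k1 = f(t_n, p_n); k2 = f(t_n + h/2, p_n + (h/2)·k1); p_{n+1} = p_n + h·k2.
t=1.000000, p=1.270000:
  k1 = f(1.000000, 1.270000) = 0.939800
  k2 = f(1.200000, 1.457960) = 1.294668
  p ← 1.270000 + 0.4·1.294668 = 1.787867
t=1.400000, p=1.787867:
  k1 = f(1.400000, 1.787867) = 1.852231
  k2 = f(1.600000, 2.158314) = 2.555443
  p ← 1.787867 + 0.4·2.555443 = 2.810045
t=1.800000, p=2.810045:
  k1 = f(1.800000, 2.810045) = 3.742980
  k2 = f(2.000000, 3.558641) = 5.266788
  p ← 2.810045 + 0.4·5.266788 = 4.916760
p(2.2) ≈ 4.9168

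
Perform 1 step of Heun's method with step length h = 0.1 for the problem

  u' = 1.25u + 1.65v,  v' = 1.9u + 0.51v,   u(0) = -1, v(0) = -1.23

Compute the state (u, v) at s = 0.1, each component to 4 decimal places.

-1.3693, -1.5203

Heun on (u,v): k1 = f(s_n, state_n); k2 = f(s_n + h, state_n + h·k1); state_{n+1} = state_n + (h/2)·(k1 + k2).
0.000000: (-1.000000, -1.230000)
  k1 = (-3.279500, -2.527300)
  predictor → (-1.327950, -1.482730)
  k2 = (-4.106442, -3.279297)
  → (-1.369297, -1.520330)
(u(0.1), v(0.1)) ≈ (-1.3693, -1.5203)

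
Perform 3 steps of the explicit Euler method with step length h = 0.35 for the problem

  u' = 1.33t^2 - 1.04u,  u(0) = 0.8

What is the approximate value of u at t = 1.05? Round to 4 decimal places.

0.4702

Euler: u_{n+1} = u_n + h·f(t_n, u_n).
t=0.000000, u=0.800000: f=-0.832000 → u ← 0.800000 + 0.35·(-0.832000) = 0.508800
t=0.350000, u=0.508800: f=-0.366227 → u ← 0.508800 + 0.35·(-0.366227) = 0.380621
t=0.700000, u=0.380621: f=0.255855 → u ← 0.380621 + 0.35·0.255855 = 0.470170
u(1.05) ≈ 0.4702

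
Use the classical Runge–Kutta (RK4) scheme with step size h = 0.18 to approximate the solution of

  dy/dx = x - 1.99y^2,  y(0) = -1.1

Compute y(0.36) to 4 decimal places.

-4.6728

RK4: k1 = f(x_n, y_n); k2 = f(x_n + h/2, y_n + (h/2)·k1); k3 = f(x_n + h/2, y_n + (h/2)·k2); k4 = f(x_n + h, y_n + h·k3); y_{n+1} = y_n + (h/6)·(k1 + 2k2 + 2k3 + k4).
x=0.000000, y=-1.100000:
  k1 = f(0.000000, -1.100000) = -2.407900
  k2 = f(0.090000, -1.316711) = -3.360118
  k3 = f(0.090000, -1.402411) = -3.823844
  k4 = f(0.180000, -1.788292) = -6.183996
  y ← -1.100000 + (0.18/6)·(k1 + 2k2 + 2k3 + k4) = -1.788795
x=0.180000, y=-1.788795:
  k1 = f(0.180000, -1.788795) = -6.187574
  k2 = f(0.270000, -2.345676) = -10.679373
  k3 = f(0.270000, -2.749938) = -14.778698
  k4 = f(0.360000, -4.448960) = -39.028562
  y ← -1.788795 + (0.18/6)·(k1 + 2k2 + 2k3 + k4) = -4.672763
y(0.36) ≈ -4.6728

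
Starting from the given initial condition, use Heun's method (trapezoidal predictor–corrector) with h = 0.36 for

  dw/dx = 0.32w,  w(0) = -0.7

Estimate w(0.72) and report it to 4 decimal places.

Heun: k1 = f(x_n, w_n); k2 = f(x_n + h, w_n + h·k1); w_{n+1} = w_n + (h/2)·(k1 + k2).
x=0.000000, w=-0.700000:
  k1 = f(0.000000, -0.700000) = -0.224000
  k2 = f(0.360000, -0.780640) = -0.249805
  w ← -0.700000 + (0.36/2)·(-0.224000 + (-0.249805)) = -0.785285
x=0.360000, w=-0.785285:
  k1 = f(0.360000, -0.785285) = -0.251291
  k2 = f(0.720000, -0.875750) = -0.280240
  w ← -0.785285 + (0.36/2)·(-0.251291 + (-0.280240)) = -0.880960
w(0.72) ≈ -0.8810

-0.8810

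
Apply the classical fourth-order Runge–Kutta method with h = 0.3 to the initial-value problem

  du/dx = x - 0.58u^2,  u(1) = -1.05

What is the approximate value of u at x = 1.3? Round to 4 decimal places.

RK4: k1 = f(x_n, u_n); k2 = f(x_n + h/2, u_n + (h/2)·k1); k3 = f(x_n + h/2, u_n + (h/2)·k2); k4 = f(x_n + h, u_n + h·k3); u_{n+1} = u_n + (h/6)·(k1 + 2k2 + 2k3 + k4).
x=1.000000, u=-1.050000:
  k1 = f(1.000000, -1.050000) = 0.360550
  k2 = f(1.150000, -0.995918) = 0.574726
  k3 = f(1.150000, -0.963791) = 0.611242
  k4 = f(1.300000, -0.866627) = 0.864395
  u ← -1.050000 + (0.3/6)·(k1 + 2k2 + 2k3 + k4) = -0.870156
u(1.3) ≈ -0.8702

-0.8702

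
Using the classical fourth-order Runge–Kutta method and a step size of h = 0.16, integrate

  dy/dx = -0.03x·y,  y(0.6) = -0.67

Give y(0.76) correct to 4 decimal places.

-0.6678

RK4: k1 = f(x_n, y_n); k2 = f(x_n + h/2, y_n + (h/2)·k1); k3 = f(x_n + h/2, y_n + (h/2)·k2); k4 = f(x_n + h, y_n + h·k3); y_{n+1} = y_n + (h/6)·(k1 + 2k2 + 2k3 + k4).
x=0.600000, y=-0.670000:
  k1 = f(0.600000, -0.670000) = 0.012060
  k2 = f(0.680000, -0.669035) = 0.013648
  k3 = f(0.680000, -0.668908) = 0.013646
  k4 = f(0.760000, -0.667817) = 0.015226
  y ← -0.670000 + (0.16/6)·(k1 + 2k2 + 2k3 + k4) = -0.667817
y(0.76) ≈ -0.6678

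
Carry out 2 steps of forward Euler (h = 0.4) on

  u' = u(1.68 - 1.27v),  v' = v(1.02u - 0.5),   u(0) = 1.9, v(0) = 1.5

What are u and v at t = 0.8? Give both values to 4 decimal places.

0.8156, 3.5570

Euler on (u,v): u_{n+1} = u_n + h·u', v_{n+1} = v_n + h·v'.
0.000000: (1.900000, 1.500000); f=(-0.427500, 2.157000) → (1.729000, 2.362800)
0.400000: (1.729000, 2.362800); f=(-2.283587, 2.985587) → (0.815565, 3.557035)
(u(0.8), v(0.8)) ≈ (0.8156, 3.5570)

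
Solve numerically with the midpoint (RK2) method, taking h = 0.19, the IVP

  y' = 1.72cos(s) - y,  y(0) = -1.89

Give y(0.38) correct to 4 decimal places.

Midpoint: k1 = f(s_n, y_n); k2 = f(s_n + h/2, y_n + (h/2)·k1); y_{n+1} = y_n + h·k2.
s=0.000000, y=-1.890000:
  k1 = f(0.000000, -1.890000) = 3.610000
  k2 = f(0.095000, -1.547050) = 3.259294
  y ← -1.890000 + 0.19·3.259294 = -1.270734
s=0.190000, y=-1.270734:
  k1 = f(0.190000, -1.270734) = 2.959781
  k2 = f(0.285000, -0.989555) = 2.640173
  y ← -1.270734 + 0.19·2.640173 = -0.769101
y(0.38) ≈ -0.7691

-0.7691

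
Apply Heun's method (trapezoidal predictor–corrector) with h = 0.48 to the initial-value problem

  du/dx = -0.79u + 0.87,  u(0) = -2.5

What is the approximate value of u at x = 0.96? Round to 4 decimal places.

-0.6267

Heun: k1 = f(x_n, u_n); k2 = f(x_n + h, u_n + h·k1); u_{n+1} = u_n + (h/2)·(k1 + k2).
x=0.000000, u=-2.500000:
  k1 = f(0.000000, -2.500000) = 2.845000
  k2 = f(0.480000, -1.134400) = 1.766176
  u ← -2.500000 + (0.48/2)·(2.845000 + 1.766176) = -1.393318
x=0.480000, u=-1.393318:
  k1 = f(0.480000, -1.393318) = 1.970721
  k2 = f(0.960000, -0.447372) = 1.223424
  u ← -1.393318 + (0.48/2)·(1.970721 + 1.223424) = -0.626723
u(0.96) ≈ -0.6267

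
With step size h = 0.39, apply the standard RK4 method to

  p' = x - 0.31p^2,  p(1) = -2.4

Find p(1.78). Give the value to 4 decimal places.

RK4: k1 = f(x_n, p_n); k2 = f(x_n + h/2, p_n + (h/2)·k1); k3 = f(x_n + h/2, p_n + (h/2)·k2); k4 = f(x_n + h, p_n + h·k3); p_{n+1} = p_n + (h/6)·(k1 + 2k2 + 2k3 + k4).
x=1.000000, p=-2.400000:
  k1 = f(1.000000, -2.400000) = -0.785600
  k2 = f(1.195000, -2.553192) = -0.825825
  k3 = f(1.195000, -2.561036) = -0.838260
  k4 = f(1.390000, -2.726922) = -0.915191
  p ← -2.400000 + (0.39/6)·(k1 + 2k2 + 2k3 + k4) = -2.726883
x=1.390000, p=-2.726883:
  k1 = f(1.390000, -2.726883) = -0.915125
  k2 = f(1.585000, -2.905332) = -1.031696
  k3 = f(1.585000, -2.928063) = -1.072802
  k4 = f(1.780000, -3.145275) = -1.286754
  p ← -2.726883 + (0.39/6)·(k1 + 2k2 + 2k3 + k4) = -3.143589
p(1.78) ≈ -3.1436

-3.1436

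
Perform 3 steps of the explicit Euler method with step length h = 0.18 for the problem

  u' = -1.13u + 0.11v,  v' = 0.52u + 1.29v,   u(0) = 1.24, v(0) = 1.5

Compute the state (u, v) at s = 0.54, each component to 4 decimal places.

0.7265, 3.1794

Euler on (u,v): u_{n+1} = u_n + h·u', v_{n+1} = v_n + h·v'.
0.000000: (1.240000, 1.500000); f=(-1.236200, 2.579800) → (1.017484, 1.964364)
0.180000: (1.017484, 1.964364); f=(-0.933677, 3.063121) → (0.849422, 2.515726)
0.360000: (0.849422, 2.515726); f=(-0.683117, 3.686986) → (0.726461, 3.179383)
(u(0.54), v(0.54)) ≈ (0.7265, 3.1794)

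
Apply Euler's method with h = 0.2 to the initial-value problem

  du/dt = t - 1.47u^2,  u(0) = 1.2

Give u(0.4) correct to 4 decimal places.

0.6393

Euler: u_{n+1} = u_n + h·f(t_n, u_n).
t=0.000000, u=1.200000: f=-2.116800 → u ← 1.200000 + 0.2·(-2.116800) = 0.776640
t=0.200000, u=0.776640: f=-0.686659 → u ← 0.776640 + 0.2·(-0.686659) = 0.639308
u(0.4) ≈ 0.6393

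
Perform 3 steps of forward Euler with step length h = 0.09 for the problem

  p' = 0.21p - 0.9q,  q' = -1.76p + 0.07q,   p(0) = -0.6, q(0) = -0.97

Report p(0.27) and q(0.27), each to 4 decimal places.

-0.4154, -0.7326

Euler on (p,q): p_{n+1} = p_n + h·p', q_{n+1} = q_n + h·q'.
0.000000: (-0.600000, -0.970000); f=(0.747000, 0.988100) → (-0.532770, -0.881071)
0.090000: (-0.532770, -0.881071); f=(0.681082, 0.876000) → (-0.471473, -0.802231)
0.180000: (-0.471473, -0.802231); f=(0.622999, 0.773636) → (-0.415403, -0.732604)
(p(0.27), q(0.27)) ≈ (-0.4154, -0.7326)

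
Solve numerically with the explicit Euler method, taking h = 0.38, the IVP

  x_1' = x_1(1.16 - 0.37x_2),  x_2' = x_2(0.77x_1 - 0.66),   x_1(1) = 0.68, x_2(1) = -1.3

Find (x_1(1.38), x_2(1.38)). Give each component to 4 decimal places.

Euler on (x_1,x_2): x_1_{n+1} = x_1_n + h·x_1', x_2_{n+1} = x_2_n + h·x_2'.
1.000000: (0.680000, -1.300000); f=(1.115880, 0.177320) → (1.104034, -1.232618)
(x_1(1.38), x_2(1.38)) ≈ (1.1040, -1.2326)

1.1040, -1.2326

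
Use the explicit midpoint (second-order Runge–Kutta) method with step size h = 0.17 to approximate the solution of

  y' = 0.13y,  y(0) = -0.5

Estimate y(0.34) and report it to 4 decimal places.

-0.5226

Midpoint: k1 = f(t_n, y_n); k2 = f(t_n + h/2, y_n + (h/2)·k1); y_{n+1} = y_n + h·k2.
t=0.000000, y=-0.500000:
  k1 = f(0.000000, -0.500000) = -0.065000
  k2 = f(0.085000, -0.505525) = -0.065718
  y ← -0.500000 + 0.17·(-0.065718) = -0.511172
t=0.170000, y=-0.511172:
  k1 = f(0.170000, -0.511172) = -0.066452
  k2 = f(0.255000, -0.516821) = -0.067187
  y ← -0.511172 + 0.17·(-0.067187) = -0.522594
y(0.34) ≈ -0.5226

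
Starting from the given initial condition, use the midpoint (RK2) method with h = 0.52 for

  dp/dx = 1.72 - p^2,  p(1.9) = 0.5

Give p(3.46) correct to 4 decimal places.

1.2310

Midpoint: k1 = f(x_n, p_n); k2 = f(x_n + h/2, p_n + (h/2)·k1); p_{n+1} = p_n + h·k2.
x=1.900000, p=0.500000:
  k1 = f(1.900000, 0.500000) = 1.470000
  k2 = f(2.160000, 0.882200) = 0.941723
  p ← 0.500000 + 0.52·0.941723 = 0.989696
x=2.420000, p=0.989696:
  k1 = f(2.420000, 0.989696) = 0.740502
  k2 = f(2.680000, 1.182226) = 0.322341
  p ← 0.989696 + 0.52·0.322341 = 1.157313
x=2.940000, p=1.157313:
  k1 = f(2.940000, 1.157313) = 0.380626
  k2 = f(3.200000, 1.256276) = 0.141771
  p ← 1.157313 + 0.52·0.141771 = 1.231034
p(3.46) ≈ 1.2310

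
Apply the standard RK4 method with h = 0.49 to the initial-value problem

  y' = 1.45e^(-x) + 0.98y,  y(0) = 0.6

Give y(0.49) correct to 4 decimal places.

RK4: k1 = f(x_n, y_n); k2 = f(x_n + h/2, y_n + (h/2)·k1); k3 = f(x_n + h/2, y_n + (h/2)·k2); k4 = f(x_n + h, y_n + h·k3); y_{n+1} = y_n + (h/6)·(k1 + 2k2 + 2k3 + k4).
x=0.000000, y=0.600000:
  k1 = f(0.000000, 0.600000) = 2.038000
  k2 = f(0.245000, 1.099310) = 2.212245
  k3 = f(0.245000, 1.142000) = 2.254082
  k4 = f(0.490000, 1.704500) = 2.558718
  y ← 0.600000 + (0.49/6)·(k1 + 2k2 + 2k3 + k4) = 1.704899
y(0.49) ≈ 1.7049

1.7049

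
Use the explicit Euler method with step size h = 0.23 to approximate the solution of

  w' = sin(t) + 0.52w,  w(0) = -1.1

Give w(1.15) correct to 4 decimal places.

Euler: w_{n+1} = w_n + h·f(t_n, w_n).
t=0.000000, w=-1.100000: f=-0.572000 → w ← -1.100000 + 0.23·(-0.572000) = -1.231560
t=0.230000, w=-1.231560: f=-0.412434 → w ← -1.231560 + 0.23·(-0.412434) = -1.326420
t=0.460000, w=-1.326420: f=-0.245790 → w ← -1.326420 + 0.23·(-0.245790) = -1.382951
t=0.690000, w=-1.382951: f=-0.082598 → w ← -1.382951 + 0.23·(-0.082598) = -1.401949
t=0.920000, w=-1.401949: f=0.066588 → w ← -1.401949 + 0.23·0.066588 = -1.386634
w(1.15) ≈ -1.3866

-1.3866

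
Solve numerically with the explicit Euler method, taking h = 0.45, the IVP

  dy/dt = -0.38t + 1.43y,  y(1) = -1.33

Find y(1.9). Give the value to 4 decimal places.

Euler: y_{n+1} = y_n + h·f(t_n, y_n).
t=1.000000, y=-1.330000: f=-2.281900 → y ← -1.330000 + 0.45·(-2.281900) = -2.356855
t=1.450000, y=-2.356855: f=-3.921303 → y ← -2.356855 + 0.45·(-3.921303) = -4.121441
y(1.9) ≈ -4.1214

-4.1214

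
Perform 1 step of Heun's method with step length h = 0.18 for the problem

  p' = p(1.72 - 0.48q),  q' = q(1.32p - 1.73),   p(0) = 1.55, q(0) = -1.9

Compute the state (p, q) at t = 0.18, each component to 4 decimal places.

Heun on (p,q): k1 = f(t_n, state_n); k2 = f(t_n + h, state_n + h·k1); state_{n+1} = state_n + (h/2)·(k1 + k2).
0.000000: (1.550000, -1.900000)
  k1 = (4.079600, -0.600400)
  predictor → (2.284328, -2.008072)
  k2 = (6.130850, -2.581001)
  → (2.468940, -2.186326)
(p(0.18), q(0.18)) ≈ (2.4689, -2.1863)

2.4689, -2.1863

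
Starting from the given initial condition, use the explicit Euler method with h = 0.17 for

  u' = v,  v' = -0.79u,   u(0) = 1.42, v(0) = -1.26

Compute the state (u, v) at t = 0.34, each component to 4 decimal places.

0.9592, -1.6126

Euler on (u,v): u_{n+1} = u_n + h·u', v_{n+1} = v_n + h·v'.
0.000000: (1.420000, -1.260000); f=(-1.260000, -1.121800) → (1.205800, -1.450706)
0.170000: (1.205800, -1.450706); f=(-1.450706, -0.952582) → (0.959180, -1.612645)
(u(0.34), v(0.34)) ≈ (0.9592, -1.6126)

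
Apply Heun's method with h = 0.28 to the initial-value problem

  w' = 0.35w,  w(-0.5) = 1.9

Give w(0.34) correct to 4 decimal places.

2.5483

Heun: k1 = f(t_n, w_n); k2 = f(t_n + h, w_n + h·k1); w_{n+1} = w_n + (h/2)·(k1 + k2).
t=-0.500000, w=1.900000:
  k1 = f(-0.500000, 1.900000) = 0.665000
  k2 = f(-0.220000, 2.086200) = 0.730170
  w ← 1.900000 + (0.28/2)·(0.665000 + 0.730170) = 2.095324
t=-0.220000, w=2.095324:
  k1 = f(-0.220000, 2.095324) = 0.733363
  k2 = f(0.060000, 2.300666) = 0.805233
  w ← 2.095324 + (0.28/2)·(0.733363 + 0.805233) = 2.310727
t=0.060000, w=2.310727:
  k1 = f(0.060000, 2.310727) = 0.808755
  k2 = f(0.340000, 2.537179) = 0.888012
  w ← 2.310727 + (0.28/2)·(0.808755 + 0.888012) = 2.548275
w(0.34) ≈ 2.5483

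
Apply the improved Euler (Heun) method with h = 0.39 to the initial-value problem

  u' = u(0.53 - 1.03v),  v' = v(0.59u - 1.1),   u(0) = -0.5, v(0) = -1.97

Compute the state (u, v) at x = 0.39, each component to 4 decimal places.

Heun on (u,v): k1 = f(x_n, state_n); k2 = f(x_n + h, state_n + h·k1); state_{n+1} = state_n + (h/2)·(k1 + k2).
0.000000: (-0.500000, -1.970000)
  k1 = (-1.279550, 2.748150)
  predictor → (-0.999024, -0.898222)
  k2 = (-1.453749, 1.517477)
  → (-1.032993, -1.138203)
(u(0.39), v(0.39)) ≈ (-1.0330, -1.1382)

-1.0330, -1.1382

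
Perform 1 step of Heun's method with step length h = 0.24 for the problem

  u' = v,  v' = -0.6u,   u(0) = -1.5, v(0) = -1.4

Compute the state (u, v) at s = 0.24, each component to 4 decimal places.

-1.8101, -1.1598

Heun on (u,v): k1 = f(s_n, state_n); k2 = f(s_n + h, state_n + h·k1); state_{n+1} = state_n + (h/2)·(k1 + k2).
0.000000: (-1.500000, -1.400000)
  k1 = (-1.400000, 0.900000)
  predictor → (-1.836000, -1.184000)
  k2 = (-1.184000, 1.101600)
  → (-1.810080, -1.159808)
(u(0.24), v(0.24)) ≈ (-1.8101, -1.1598)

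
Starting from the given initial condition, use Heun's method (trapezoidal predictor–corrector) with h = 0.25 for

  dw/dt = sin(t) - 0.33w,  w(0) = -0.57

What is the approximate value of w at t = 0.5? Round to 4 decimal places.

Heun: k1 = f(t_n, w_n); k2 = f(t_n + h, w_n + h·k1); w_{n+1} = w_n + (h/2)·(k1 + k2).
t=0.000000, w=-0.570000:
  k1 = f(0.000000, -0.570000) = 0.188100
  k2 = f(0.250000, -0.522975) = 0.419986
  w ← -0.570000 + (0.25/2)·(0.188100 + 0.419986) = -0.493989
t=0.250000, w=-0.493989:
  k1 = f(0.250000, -0.493989) = 0.410420
  k2 = f(0.500000, -0.391384) = 0.608582
  w ← -0.493989 + (0.25/2)·(0.410420 + 0.608582) = -0.366614
w(0.5) ≈ -0.3666

-0.3666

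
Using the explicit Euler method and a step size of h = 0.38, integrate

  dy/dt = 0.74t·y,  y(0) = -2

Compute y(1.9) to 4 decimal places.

Euler: y_{n+1} = y_n + h·f(t_n, y_n).
t=0.000000, y=-2.000000: f=0.000000 → y ← -2.000000 + 0.38·0.000000 = -2.000000
t=0.380000, y=-2.000000: f=-0.562400 → y ← -2.000000 + 0.38·(-0.562400) = -2.213712
t=0.760000, y=-2.213712: f=-1.244992 → y ← -2.213712 + 0.38·(-1.244992) = -2.686809
t=1.140000, y=-2.686809: f=-2.266592 → y ← -2.686809 + 0.38·(-2.266592) = -3.548114
t=1.520000, y=-3.548114: f=-3.990918 → y ← -3.548114 + 0.38·(-3.990918) = -5.064663
y(1.9) ≈ -5.0647

-5.0647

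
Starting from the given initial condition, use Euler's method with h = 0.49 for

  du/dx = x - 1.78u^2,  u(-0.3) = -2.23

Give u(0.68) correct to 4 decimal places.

Euler: u_{n+1} = u_n + h·f(x_n, u_n).
x=-0.300000, u=-2.230000: f=-9.151762 → u ← -2.230000 + 0.49·(-9.151762) = -6.714363
x=0.190000, u=-6.714363: f=-80.057163 → u ← -6.714363 + 0.49·(-80.057163) = -45.942373
u(0.68) ≈ -45.9424

-45.9424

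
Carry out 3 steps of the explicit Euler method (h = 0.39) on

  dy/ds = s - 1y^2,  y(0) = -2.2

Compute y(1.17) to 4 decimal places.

-52.7513

Euler: y_{n+1} = y_n + h·f(s_n, y_n).
s=0.000000, y=-2.200000: f=-4.840000 → y ← -2.200000 + 0.39·(-4.840000) = -4.087600
s=0.390000, y=-4.087600: f=-16.318474 → y ← -4.087600 + 0.39·(-16.318474) = -10.451805
s=0.780000, y=-10.451805: f=-108.460223 → y ← -10.451805 + 0.39·(-108.460223) = -52.751292
y(1.17) ≈ -52.7513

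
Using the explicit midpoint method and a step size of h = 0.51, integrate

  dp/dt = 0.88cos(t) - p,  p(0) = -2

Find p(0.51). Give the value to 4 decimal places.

Midpoint: k1 = f(t_n, p_n); k2 = f(t_n + h/2, p_n + (h/2)·k1); p_{n+1} = p_n + h·k2.
t=0.000000, p=-2.000000:
  k1 = f(0.000000, -2.000000) = 2.880000
  k2 = f(0.255000, -1.265600) = 2.117144
  p ← -2.000000 + 0.51·2.117144 = -0.920257
p(0.51) ≈ -0.9203

-0.9203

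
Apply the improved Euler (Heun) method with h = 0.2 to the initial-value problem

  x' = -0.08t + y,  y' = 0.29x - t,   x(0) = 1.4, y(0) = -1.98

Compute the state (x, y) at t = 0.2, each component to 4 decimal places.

1.0105, -1.9303

Heun on (x,y): k1 = f(t_n, state_n); k2 = f(t_n + h, state_n + h·k1); state_{n+1} = state_n + (h/2)·(k1 + k2).
0.000000: (1.400000, -1.980000)
  k1 = (-1.980000, 0.406000)
  predictor → (1.004000, -1.898800)
  k2 = (-1.914800, 0.091160)
  → (1.010520, -1.930284)
(x(0.2), y(0.2)) ≈ (1.0105, -1.9303)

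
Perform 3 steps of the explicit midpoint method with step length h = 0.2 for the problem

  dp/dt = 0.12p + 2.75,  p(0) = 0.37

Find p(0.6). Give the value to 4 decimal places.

Midpoint: k1 = f(t_n, p_n); k2 = f(t_n + h/2, p_n + (h/2)·k1); p_{n+1} = p_n + h·k2.
t=0.000000, p=0.370000:
  k1 = f(0.000000, 0.370000) = 2.794400
  k2 = f(0.100000, 0.649440) = 2.827933
  p ← 0.370000 + 0.2·2.827933 = 0.935587
t=0.200000, p=0.935587:
  k1 = f(0.200000, 0.935587) = 2.862270
  k2 = f(0.300000, 1.221814) = 2.896618
  p ← 0.935587 + 0.2·2.896618 = 1.514910
t=0.400000, p=1.514910:
  k1 = f(0.400000, 1.514910) = 2.931789
  k2 = f(0.500000, 1.808089) = 2.966971
  p ← 1.514910 + 0.2·2.966971 = 2.108304
p(0.6) ≈ 2.1083

2.1083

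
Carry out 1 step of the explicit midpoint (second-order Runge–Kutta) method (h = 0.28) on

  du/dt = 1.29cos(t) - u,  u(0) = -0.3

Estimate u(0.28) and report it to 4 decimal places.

Midpoint: k1 = f(t_n, u_n); k2 = f(t_n + h/2, u_n + (h/2)·k1); u_{n+1} = u_n + h·k2.
t=0.000000, u=-0.300000:
  k1 = f(0.000000, -0.300000) = 1.590000
  k2 = f(0.140000, -0.077400) = 1.354779
  u ← -0.300000 + 0.28·1.354779 = 0.079338
u(0.28) ≈ 0.0793

0.0793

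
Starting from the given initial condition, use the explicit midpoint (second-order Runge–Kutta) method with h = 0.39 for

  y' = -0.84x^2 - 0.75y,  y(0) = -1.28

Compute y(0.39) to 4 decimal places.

-0.9728

Midpoint: k1 = f(x_n, y_n); k2 = f(x_n + h/2, y_n + (h/2)·k1); y_{n+1} = y_n + h·k2.
x=0.000000, y=-1.280000:
  k1 = f(0.000000, -1.280000) = 0.960000
  k2 = f(0.195000, -1.092800) = 0.787659
  y ← -1.280000 + 0.39·0.787659 = -0.972813
y(0.39) ≈ -0.9728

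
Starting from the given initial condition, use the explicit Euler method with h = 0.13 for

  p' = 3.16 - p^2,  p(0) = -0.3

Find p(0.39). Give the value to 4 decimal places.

0.8858

Euler: p_{n+1} = p_n + h·f(x_n, p_n).
x=0.000000, p=-0.300000: f=3.070000 → p ← -0.300000 + 0.13·3.070000 = 0.099100
x=0.130000, p=0.099100: f=3.150179 → p ← 0.099100 + 0.13·3.150179 = 0.508623
x=0.260000, p=0.508623: f=2.901302 → p ← 0.508623 + 0.13·2.901302 = 0.885793
p(0.39) ≈ 0.8858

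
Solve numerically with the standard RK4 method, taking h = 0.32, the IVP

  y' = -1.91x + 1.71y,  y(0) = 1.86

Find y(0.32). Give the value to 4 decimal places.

3.0959

RK4: k1 = f(x_n, y_n); k2 = f(x_n + h/2, y_n + (h/2)·k1); k3 = f(x_n + h/2, y_n + (h/2)·k2); k4 = f(x_n + h, y_n + h·k3); y_{n+1} = y_n + (h/6)·(k1 + 2k2 + 2k3 + k4).
x=0.000000, y=1.860000:
  k1 = f(0.000000, 1.860000) = 3.180600
  k2 = f(0.160000, 2.368896) = 3.745212
  k3 = f(0.160000, 2.459234) = 3.899690
  k4 = f(0.320000, 3.107901) = 4.703310
  y ← 1.860000 + (0.32/6)·(k1 + 2k2 + 2k3 + k4) = 3.095931
y(0.32) ≈ 3.0959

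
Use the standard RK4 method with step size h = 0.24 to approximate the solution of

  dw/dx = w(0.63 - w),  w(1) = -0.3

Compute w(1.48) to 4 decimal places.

RK4: k1 = f(x_n, w_n); k2 = f(x_n + h/2, w_n + (h/2)·k1); k3 = f(x_n + h/2, w_n + (h/2)·k2); k4 = f(x_n + h, w_n + h·k3); w_{n+1} = w_n + (h/6)·(k1 + 2k2 + 2k3 + k4).
x=1.000000, w=-0.300000:
  k1 = f(1.000000, -0.300000) = -0.279000
  k2 = f(1.120000, -0.333480) = -0.321301
  k3 = f(1.120000, -0.338556) = -0.327911
  k4 = f(1.240000, -0.378699) = -0.381993
  w ← -0.300000 + (0.24/6)·(k1 + 2k2 + 2k3 + k4) = -0.378377
x=1.240000, w=-0.378377:
  k1 = f(1.240000, -0.378377) = -0.381546
  k2 = f(1.360000, -0.424162) = -0.447136
  k3 = f(1.360000, -0.432033) = -0.458833
  k4 = f(1.480000, -0.488497) = -0.546382
  w ← -0.378377 + (0.24/6)·(k1 + 2k2 + 2k3 + k4) = -0.487971
w(1.48) ≈ -0.4880

-0.4880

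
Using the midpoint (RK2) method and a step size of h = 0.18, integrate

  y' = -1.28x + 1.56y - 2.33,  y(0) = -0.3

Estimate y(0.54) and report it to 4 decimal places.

-2.8750

Midpoint: k1 = f(x_n, y_n); k2 = f(x_n + h/2, y_n + (h/2)·k1); y_{n+1} = y_n + h·k2.
x=0.000000, y=-0.300000:
  k1 = f(0.000000, -0.300000) = -2.798000
  k2 = f(0.090000, -0.551820) = -3.306039
  y ← -0.300000 + 0.18·(-3.306039) = -0.895087
x=0.180000, y=-0.895087:
  k1 = f(0.180000, -0.895087) = -3.956736
  k2 = f(0.270000, -1.251193) = -4.627462
  y ← -0.895087 + 0.18·(-4.627462) = -1.728030
x=0.360000, y=-1.728030:
  k1 = f(0.360000, -1.728030) = -5.486527
  k2 = f(0.450000, -2.221818) = -6.372035
  y ← -1.728030 + 0.18·(-6.372035) = -2.874996
y(0.54) ≈ -2.8750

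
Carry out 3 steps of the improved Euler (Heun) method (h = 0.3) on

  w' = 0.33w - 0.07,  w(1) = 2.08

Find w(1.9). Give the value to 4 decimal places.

Heun: k1 = f(x_n, w_n); k2 = f(x_n + h, w_n + h·k1); w_{n+1} = w_n + (h/2)·(k1 + k2).
x=1.000000, w=2.080000:
  k1 = f(1.000000, 2.080000) = 0.616400
  k2 = f(1.300000, 2.264920) = 0.677424
  w ← 2.080000 + (0.3/2)·(0.616400 + 0.677424) = 2.274074
x=1.300000, w=2.274074:
  k1 = f(1.300000, 2.274074) = 0.680444
  k2 = f(1.600000, 2.478207) = 0.747808
  w ← 2.274074 + (0.3/2)·(0.680444 + 0.747808) = 2.488311
x=1.600000, w=2.488311:
  k1 = f(1.600000, 2.488311) = 0.751143
  k2 = f(1.900000, 2.713654) = 0.825506
  w ← 2.488311 + (0.3/2)·(0.751143 + 0.825506) = 2.724809
w(1.9) ≈ 2.7248

2.7248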